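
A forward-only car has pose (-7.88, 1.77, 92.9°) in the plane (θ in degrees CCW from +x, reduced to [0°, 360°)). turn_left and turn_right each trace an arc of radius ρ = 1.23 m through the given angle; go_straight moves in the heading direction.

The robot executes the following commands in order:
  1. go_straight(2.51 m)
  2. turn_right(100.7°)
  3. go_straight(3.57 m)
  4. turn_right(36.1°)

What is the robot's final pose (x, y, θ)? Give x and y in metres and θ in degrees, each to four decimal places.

(-2.3887, 4.7408, 316.1000°)

set_pose: (x, y, θ) = (-7.8800, 1.7700, 92.9000°), ρ = 1.23
go_straight(2.51): x += 2.51·cos θ, y += 2.51·sin θ → (-8.0070, 4.2768, 92.9000°)
turn_right(100.7°): centre at ρ to the right, rotate −100.7° → (-6.6116, 5.5576, -7.8000° ≡ 352.2000°)
go_straight(3.57): x += 3.57·cos θ, y += 3.57·sin θ → (-3.0747, 5.0731, 352.2000°)
turn_right(36.1°): centre at ρ to the right, rotate −36.1° → (-2.3887, 4.7408, 316.1000°)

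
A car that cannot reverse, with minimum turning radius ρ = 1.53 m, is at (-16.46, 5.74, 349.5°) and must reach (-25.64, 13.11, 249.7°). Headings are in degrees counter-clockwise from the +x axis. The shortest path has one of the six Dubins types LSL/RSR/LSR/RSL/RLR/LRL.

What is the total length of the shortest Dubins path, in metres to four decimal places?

16.5837 m

Let ψ = atan2(Δy, Δx) = atan2(7.37, -9.18) = 141.2414° be the start→goal bearing.
Normalize: d = |goal − start| / ρ = 11.772396/1.53 = 7.694376, α = (θ_start − ψ) mod 360° = 208.2586° = 3.634799 rad, β = (θ_goal − ψ) mod 360° = 108.4586° = 1.892960 rad.
Common terms: sin α = -0.473452, cos α = -0.880820, sin β = 0.948553, cos β = -0.316620, cos(α−β) = -0.170209, d² = 59.203426. Work in radians in the unit-radius frame; every candidate has L = ρ·(t + p + q).
LSL: p² = 2 + d² − 2cos(α−β) + 2d(sin α − sin β) = 39.660966; p = √p² = 6.297695; φ = atan2(cos β − cos α, d + sin α − sin β) = 0.089709 rad; t = (φ − α) mod 2π = 2.738095 rad, q = (β − φ) mod 2π = 1.803251 rad → L = 1.53·(2.738095 + 6.297695 + 1.803251) = 1.53·10.839042 = 16.583734 m
RSR: p² = 2 + d² − 2cos(α−β) + 2d(sin β − sin α) = 83.426724; p = √p² = 9.133823; φ = atan2(cos α − cos β, d − sin α + sin β) = -0.061810 rad; t = (α − φ) mod 2π = 3.696608 rad, q = (φ − β) mod 2π = 4.328416 rad → L = 1.53·(3.696608 + 9.133823 + 4.328416) = 1.53·17.158847 = 26.253036 m
LSR: p² = d² − 2 + 2cos(α−β) + 2d(sin α + sin β) = 64.174209; p = √p² = 8.010881; φ = atan2(−cos α − cos β, d + sin α + sin β) − atan2(−2, p) = 0.390197 rad; t = (φ − α) mod 2π = 3.038584 rad, q = (φ − β) mod 2π = 4.780423 rad → L = 1.53·(3.038584 + 8.010881 + 4.780423) = 1.53·15.829888 = 24.219728 m
RSL: p² = d² − 2 + 2cos(α−β) − 2d(sin α + sin β) = 49.551805; p = √p² = 7.039304; φ = atan2(cos α + cos β, d − sin α − sin β) − atan2(2, p) = -0.441195 rad; t = (α − φ) mod 2π = 4.075993 rad, q = (β − φ) mod 2π = 2.334155 rad → L = 1.53·(4.075993 + 7.039304 + 2.334155) = 1.53·13.449452 = 20.577662 m
RLR: c = (6 − d² + 2cos(α−β) + 2d(sin α − sin β))/8 = -9.428341, |c| > 1 → infeasible
LRL: c = (6 − d² + 2cos(α−β) − 2d(sin α − sin β))/8 = -3.957621, |c| > 1 → infeasible
Shortest: LSL with L = 16.583734 m ≈ 16.5837 m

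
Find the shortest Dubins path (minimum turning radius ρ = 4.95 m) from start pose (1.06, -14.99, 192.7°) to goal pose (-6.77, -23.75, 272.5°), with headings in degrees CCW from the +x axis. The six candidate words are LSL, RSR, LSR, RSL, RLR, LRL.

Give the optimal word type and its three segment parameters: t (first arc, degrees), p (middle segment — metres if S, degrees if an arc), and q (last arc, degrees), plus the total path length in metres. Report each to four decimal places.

Let ψ = atan2(Δy, Δx) = atan2(-8.76, -7.83) = -131.7915° be the start→goal bearing.
Normalize: d = |goal − start| / ρ = 11.749319/4.95 = 2.373600, α = (θ_start − ψ) mod 360° = 324.4915° = 5.663445 rad, β = (θ_goal − ψ) mod 360° = 44.2915° = 0.773032 rad.
Common terms: sin α = -0.580824, cos α = 0.814029, sin β = 0.698309, cos β = 0.715797, cos(α−β) = 0.177085, d² = 5.633976. Work in radians in the unit-radius frame; every candidate has L = ρ·(t + p + q).
LSL: p² = 2 + d² − 2cos(α−β) + 2d(sin α − sin β) = 1.207508; p = √p² = 1.098866; φ = atan2(cos β − cos α, d + sin α − sin β) = -0.089514 rad; t = (φ − α) mod 2π = 0.530227 rad, q = (β − φ) mod 2π = 0.862546 rad → L = 4.95·(0.530227 + 1.098866 + 0.862546) = 4.95·2.491639 = 12.333614 m
RSR: p² = 2 + d² − 2cos(α−β) + 2d(sin β − sin α) = 13.352106; p = √p² = 3.654053; φ = atan2(cos α − cos β, d − sin α + sin β) = 0.026886 rad; t = (α − φ) mod 2π = 5.636558 rad, q = (φ − β) mod 2π = 5.537040 rad → L = 4.95·(5.636558 + 3.654053 + 5.537040) = 4.95·14.827651 = 73.396873 m
LSR: p² = d² − 2 + 2cos(α−β) + 2d(sin α + sin β) = 4.545869; p = √p² = 2.132104; φ = atan2(−cos α − cos β, d + sin α + sin β) − atan2(−2, p) = 0.202701 rad; t = (φ − α) mod 2π = 0.822442 rad, q = (φ − β) mod 2π = 5.712854 rad → L = 4.95·(0.822442 + 2.132104 + 5.712854) = 4.95·8.667401 = 42.903634 m
RSL: p² = d² − 2 + 2cos(α−β) − 2d(sin α + sin β) = 3.430422; p = √p² = 1.852140; φ = atan2(cos α + cos β, d − sin α − sin β) − atan2(2, p) = -0.227901 rad; t = (α − φ) mod 2π = 5.891346 rad, q = (β − φ) mod 2π = 1.000933 rad → L = 4.95·(5.891346 + 1.852140 + 1.000933) = 4.95·8.744418 = 43.284871 m
RLR: c = (6 − d² + 2cos(α−β) + 2d(sin α − sin β))/8 = -0.669013; p = 2π − arccos c = 3.979509 rad; φ = atan2(cos α − cos β, d − sin α + sin β) = 0.026886 rad; t = (α − φ + p/2) mod 2π = 1.343127 rad, q = (α − β − t + p) mod 2π = 1.243609 rad → L = 4.95·(1.343127 + 3.979509 + 1.243609) = 4.95·6.566245 = 32.502911 m
LRL: c = (6 − d² + 2cos(α−β) − 2d(sin α − sin β))/8 = 0.849062; p = 2π − arccos c = 5.726595 rad; φ = atan2(cos β − cos α, d + sin α − sin β) = -0.089514 rad; t = (φ − α + p/2) mod 2π = 3.393524 rad, q = (β − α − t + p) mod 2π = 3.725844 rad → L = 4.95·(3.393524 + 5.726595 + 3.725844) = 4.95·12.845963 = 63.587519 m
Shortest: LSL with L = 12.333614 m ≈ 12.3336 m
Convert LSL to answer units (arcs ×180/π): t = 0.530227·180/π = 30.3798°, p = ρ·p = 4.95·1.098866 = 5.4394 m, q = 0.862546·180/π = 49.4202°, L = 12.3336 m.

LSL: t = 30.3798°, p = 5.4394 m, q = 49.4202°, L = 12.3336 m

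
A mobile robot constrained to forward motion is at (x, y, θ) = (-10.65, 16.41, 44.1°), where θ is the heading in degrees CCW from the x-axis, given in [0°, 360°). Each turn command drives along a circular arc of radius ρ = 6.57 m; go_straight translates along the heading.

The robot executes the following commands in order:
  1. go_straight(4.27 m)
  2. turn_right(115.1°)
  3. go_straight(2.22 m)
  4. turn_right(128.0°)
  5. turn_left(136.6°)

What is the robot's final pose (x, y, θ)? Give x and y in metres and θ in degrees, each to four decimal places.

set_pose: (x, y, θ) = (-10.6500, 16.4100, 44.1000°), ρ = 6.57
go_straight(4.27): x += 4.27·cos θ, y += 4.27·sin θ → (-7.5836, 19.3815, 44.1000°)
turn_right(115.1°): centre at ρ to the right, rotate −115.1° → (3.2006, 16.8024, -71.0000° ≡ 289.0000°)
go_straight(2.22): x += 2.22·cos θ, y += 2.22·sin θ → (3.9234, 14.7034, 289.0000°)
turn_right(128.0°): centre at ρ to the right, rotate −128.0° → (-4.4277, 6.3523, 161.0000°)
turn_left(136.6°): centre at ρ to the left, rotate +136.6° → (-12.3890, -2.9036, 297.6000°)

(-12.3890, -2.9036, 297.6000°)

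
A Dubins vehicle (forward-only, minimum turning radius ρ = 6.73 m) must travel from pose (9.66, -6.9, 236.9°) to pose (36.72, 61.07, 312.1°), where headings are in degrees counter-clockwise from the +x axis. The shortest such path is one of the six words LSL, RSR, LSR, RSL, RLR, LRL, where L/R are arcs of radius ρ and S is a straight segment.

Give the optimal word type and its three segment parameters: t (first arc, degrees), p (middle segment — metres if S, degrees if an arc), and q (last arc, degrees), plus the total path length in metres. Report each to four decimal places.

RSR: t = 171.7638°, p = 65.8901 m, q = 113.0362°, L = 99.3429 m

Let ψ = atan2(Δy, Δx) = atan2(67.97, 27.06) = 68.2917° be the start→goal bearing.
Normalize: d = |goal − start| / ρ = 73.158489/6.73 = 10.870504, α = (θ_start − ψ) mod 360° = 168.6083° = 2.942771 rad, β = (θ_goal − ψ) mod 360° = 243.8083° = 4.255258 rad.
Common terms: sin α = 0.197515, cos α = -0.980300, sin β = -0.897323, cos β = -0.441375, cos(α−β) = 0.255446, d² = 118.167847. Work in radians in the unit-radius frame; every candidate has L = ρ·(t + p + q).
LSL: p² = 2 + d² − 2cos(α−β) + 2d(sin α − sin β) = 143.459822; p = √p² = 11.977471; φ = atan2(cos β − cos α, d + sin α − sin β) = 0.045010 rad; t = (φ − α) mod 2π = 3.385425 rad, q = (β − φ) mod 2π = 4.210248 rad → L = 6.73·(3.385425 + 11.977471 + 4.210248) = 6.73·19.573144 = 131.727262 m
RSR: p² = 2 + d² − 2cos(α−β) + 2d(sin β − sin α) = 95.854090; p = √p² = 9.790510; φ = atan2(cos α − cos β, d − sin α + sin β) = -0.055073 rad; t = (α − φ) mod 2π = 2.997844 rad, q = (φ − β) mod 2π = 1.972854 rad → L = 6.73·(2.997844 + 9.790510 + 1.972854) = 6.73·14.761208 = 99.342929 m
LSR: p² = d² − 2 + 2cos(α−β) + 2d(sin α + sin β) = 101.464212; p = √p² = 10.072945; φ = atan2(−cos α − cos β, d + sin α + sin β) − atan2(−2, p) = 0.334884 rad; t = (φ − α) mod 2π = 3.675299 rad, q = (φ − β) mod 2π = 2.362811 rad → L = 6.73·(3.675299 + 10.072945 + 2.362811) = 6.73·16.111055 = 108.427399 m
RSL: p² = d² − 2 + 2cos(α−β) − 2d(sin α + sin β) = 131.893266; p = √p² = 11.484479; φ = atan2(cos α + cos β, d − sin α − sin β) − atan2(2, p) = -0.294679 rad; t = (α − φ) mod 2π = 3.237449 rad, q = (β − φ) mod 2π = 4.549937 rad → L = 6.73·(3.237449 + 11.484479 + 4.549937) = 6.73·19.271866 = 129.699656 m
RLR: c = (6 − d² + 2cos(α−β) + 2d(sin α − sin β))/8 = -10.981761, |c| > 1 → infeasible
LRL: c = (6 − d² + 2cos(α−β) − 2d(sin α − sin β))/8 = -16.932478, |c| > 1 → infeasible
Shortest: RSR with L = 99.342929 m ≈ 99.3429 m
Convert RSR to answer units (arcs ×180/π): t = 2.997844·180/π = 171.7638°, p = ρ·p = 6.73·9.790510 = 65.8901 m, q = 1.972854·180/π = 113.0362°, L = 99.3429 m.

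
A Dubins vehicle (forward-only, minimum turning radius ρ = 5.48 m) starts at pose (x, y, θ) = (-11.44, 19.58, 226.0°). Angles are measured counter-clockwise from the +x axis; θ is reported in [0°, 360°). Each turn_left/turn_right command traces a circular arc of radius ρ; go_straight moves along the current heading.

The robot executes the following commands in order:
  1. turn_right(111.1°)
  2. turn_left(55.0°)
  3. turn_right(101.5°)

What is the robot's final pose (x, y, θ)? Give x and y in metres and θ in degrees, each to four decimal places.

(-28.4963, 31.5797, 68.4000°)

set_pose: (x, y, θ) = (-11.4400, 19.5800, 226.0000°), ρ = 5.48
turn_right(111.1°): centre at ρ to the right, rotate −111.1° → (-20.3526, 21.0795, 114.9000°)
turn_left(55.0°): centre at ρ to the left, rotate +55.0° → (-24.3622, 24.1673, 169.9000°)
turn_right(101.5°): centre at ρ to the right, rotate −101.5° → (-28.4963, 31.5797, 68.4000°)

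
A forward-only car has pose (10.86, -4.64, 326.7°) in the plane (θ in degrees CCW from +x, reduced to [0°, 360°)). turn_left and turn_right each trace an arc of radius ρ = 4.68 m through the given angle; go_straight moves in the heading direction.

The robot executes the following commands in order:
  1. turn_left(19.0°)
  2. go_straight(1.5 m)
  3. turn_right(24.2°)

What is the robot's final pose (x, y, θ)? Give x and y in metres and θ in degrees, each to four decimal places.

set_pose: (x, y, θ) = (10.8600, -4.6400, 326.7000°), ρ = 4.68
turn_left(19.0°): centre at ρ to the left, rotate +19.0° → (12.2735, -5.2634, 345.7000°)
go_straight(1.5): x += 1.5·cos θ, y += 1.5·sin θ → (13.7270, -5.6339, 345.7000°)
turn_right(24.2°): centre at ρ to the right, rotate −24.2° → (15.4844, -6.5063, 321.5000°)

(15.4844, -6.5063, 321.5000°)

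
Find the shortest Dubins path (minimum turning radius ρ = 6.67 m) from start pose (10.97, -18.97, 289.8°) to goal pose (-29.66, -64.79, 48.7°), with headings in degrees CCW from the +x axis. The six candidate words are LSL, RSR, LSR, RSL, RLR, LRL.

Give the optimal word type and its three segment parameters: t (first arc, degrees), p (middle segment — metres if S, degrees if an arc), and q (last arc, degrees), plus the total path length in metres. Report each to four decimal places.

RSR: t = 51.2581°, p = 56.2269 m, q = 189.8419°, L = 84.2942 m

Let ψ = atan2(Δy, Δx) = atan2(-45.82, -40.63) = -131.5644° be the start→goal bearing.
Normalize: d = |goal − start| / ρ = 61.239442/6.67 = 9.181326, α = (θ_start − ψ) mod 360° = 61.3644° = 1.071011 rad, β = (θ_goal − ψ) mod 360° = 180.2644° = 3.146207 rad.
Common terms: sin α = 0.877685, cos α = 0.479237, sin β = -0.004614, cos β = -0.999989, cos(α−β) = -0.483282, d² = 84.296741. Work in radians in the unit-radius frame; every candidate has L = ρ·(t + p + q).
LSL: p² = 2 + d² − 2cos(α−β) + 2d(sin α − sin β) = 103.464668; p = √p² = 10.171758; φ = atan2(cos β − cos α, d + sin α − sin β) = -0.145942 rad; t = (φ − α) mod 2π = 5.066232 rad, q = (β − φ) mod 2π = 3.292150 rad → L = 6.67·(5.066232 + 10.171758 + 3.292150) = 6.67·18.530140 = 123.596035 m
RSR: p² = 2 + d² − 2cos(α−β) + 2d(sin β − sin α) = 71.061944; p = √p² = 8.429825; φ = atan2(cos α − cos β, d − sin α + sin β) = 0.176389 rad; t = (α − φ) mod 2π = 0.894622 rad, q = (φ − β) mod 2π = 3.313367 rad → L = 6.67·(0.894622 + 8.429825 + 3.313367) = 6.67·12.637814 = 84.294216 m
LSR: p² = d² − 2 + 2cos(α−β) + 2d(sin α + sin β) = 97.362072; p = √p² = 9.867222; φ = atan2(−cos α − cos β, d + sin α + sin β) − atan2(−2, p) = 0.251729 rad; t = (φ − α) mod 2π = 5.463904 rad, q = (φ − β) mod 2π = 3.388707 rad → L = 6.67·(5.463904 + 9.867222 + 3.388707) = 6.67·18.719833 = 124.861289 m
RSL: p² = d² − 2 + 2cos(α−β) − 2d(sin α + sin β) = 65.298281; p = √p² = 8.080735; φ = atan2(cos α + cos β, d − sin α − sin β) − atan2(2, p) = -0.305223 rad; t = (α − φ) mod 2π = 1.376234 rad, q = (β − φ) mod 2π = 3.451431 rad → L = 6.67·(1.376234 + 8.080735 + 3.451431) = 6.67·12.908400 = 86.099026 m
RLR: c = (6 − d² + 2cos(α−β) + 2d(sin α − sin β))/8 = -7.882743, |c| > 1 → infeasible
LRL: c = (6 − d² + 2cos(α−β) − 2d(sin α − sin β))/8 = -11.933084, |c| > 1 → infeasible
Shortest: RSR with L = 84.294216 m ≈ 84.2942 m
Convert RSR to answer units (arcs ×180/π): t = 0.894622·180/π = 51.2581°, p = ρ·p = 6.67·8.429825 = 56.2269 m, q = 3.313367·180/π = 189.8419°, L = 84.2942 m.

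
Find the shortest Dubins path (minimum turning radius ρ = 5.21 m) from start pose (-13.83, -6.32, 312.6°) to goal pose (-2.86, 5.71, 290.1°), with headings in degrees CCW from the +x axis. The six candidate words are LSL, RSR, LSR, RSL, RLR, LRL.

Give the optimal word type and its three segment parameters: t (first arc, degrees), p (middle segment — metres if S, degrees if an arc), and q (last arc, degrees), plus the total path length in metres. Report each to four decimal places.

LRL: t = 218.5249°, p = 261.1320°, q = 20.1071°, L = 45.4444 m

Let ψ = atan2(Δy, Δx) = atan2(12.03, 10.97) = 47.6387° be the start→goal bearing.
Normalize: d = |goal − start| / ρ = 16.280719/5.21 = 3.124898, α = (θ_start − ψ) mod 360° = 264.9613° = 4.624447 rad, β = (θ_goal − ψ) mod 360° = 242.4613° = 4.231748 rad.
Common terms: sin α = -0.996136, cos α = -0.087829, sin β = -0.886699, cos β = -0.462348, cos(α−β) = 0.923880, d² = 9.764988. Work in radians in the unit-radius frame; every candidate has L = ρ·(t + p + q).
LSL: p² = 2 + d² − 2cos(α−β) + 2d(sin α − sin β) = 9.233270; p = √p² = 3.038630; φ = atan2(cos β − cos α, d + sin α − sin β) = -0.123567 rad; t = (φ − α) mod 2π = 1.535172 rad, q = (β − φ) mod 2π = 4.355314 rad → L = 5.21·(1.535172 + 3.038630 + 4.355314) = 5.21·8.929116 = 46.520693 m
RSR: p² = 2 + d² − 2cos(α−β) + 2d(sin β − sin α) = 10.601187; p = √p² = 3.255946; φ = atan2(cos α − cos β, d − sin α + sin β) = 0.115281 rad; t = (α − φ) mod 2π = 4.509165 rad, q = (φ − β) mod 2π = 2.166719 rad → L = 5.21·(4.509165 + 3.255946 + 2.166719) = 5.21·9.931831 = 51.744839 m
LSR: p² = d² − 2 + 2cos(α−β) + 2d(sin α + sin β) = -2.154583 < 0 → infeasible
RSL: p² = d² − 2 + 2cos(α−β) − 2d(sin α + sin β) = 21.380076; p = √p² = 4.623859; φ = atan2(cos α + cos β, d − sin α − sin β) − atan2(2, p) = -0.517666 rad; t = (α − φ) mod 2π = 5.142112 rad, q = (β − φ) mod 2π = 4.749413 rad → L = 5.21·(5.142112 + 4.623859 + 4.749413) = 5.21·14.515385 = 75.625155 m
RLR: c = (6 − d² + 2cos(α−β) + 2d(sin α − sin β))/8 = -0.325148; p = 2π − arccos c = 4.381220 rad; φ = atan2(cos α − cos β, d − sin α + sin β) = 0.115281 rad; t = (α − φ + p/2) mod 2π = 0.416590 rad, q = (α − β − t + p) mod 2π = 4.357329 rad → L = 5.21·(0.416590 + 4.381220 + 4.357329) = 5.21·9.155140 = 47.698278 m
LRL: c = (6 − d² + 2cos(α−β) − 2d(sin α − sin β))/8 = -0.154159; p = 2π − arccos c = 4.557613 rad; φ = atan2(cos β − cos α, d + sin α − sin β) = -0.123567 rad; t = (φ − α + p/2) mod 2π = 3.813978 rad, q = (β − α − t + p) mod 2π = 0.350936 rad → L = 5.21·(3.813978 + 4.557613 + 0.350936) = 5.21·8.722527 = 45.444366 m
Shortest: LRL with L = 45.444366 m ≈ 45.4444 m
Convert LRL to answer units (arcs ×180/π): t = 3.813978·180/π = 218.5249°, p = 4.557613·180/π = 261.1320°, q = 0.350936·180/π = 20.1071°, L = 45.4444 m.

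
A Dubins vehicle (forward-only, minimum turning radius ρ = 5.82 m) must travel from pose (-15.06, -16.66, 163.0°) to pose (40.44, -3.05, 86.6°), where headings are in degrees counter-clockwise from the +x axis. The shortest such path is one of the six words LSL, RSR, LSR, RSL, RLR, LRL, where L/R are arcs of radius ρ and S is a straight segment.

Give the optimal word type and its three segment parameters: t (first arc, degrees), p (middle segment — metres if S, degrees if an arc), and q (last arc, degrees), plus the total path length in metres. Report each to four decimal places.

Let ψ = atan2(Δy, Δx) = atan2(13.61, 55.50) = 13.7785° be the start→goal bearing.
Normalize: d = |goal − start| / ρ = 57.144397/5.82 = 9.818625, α = (θ_start − ψ) mod 360° = 149.2215° = 2.604407 rad, β = (θ_goal − ψ) mod 360° = 72.8215° = 1.270975 rad.
Common terms: sin α = 0.511720, cos α = -0.859152, sin β = 0.955389, cos β = 0.295349, cos(α−β) = 0.235142, d² = 96.405395. Work in radians in the unit-radius frame; every candidate has L = ρ·(t + p + q).
LSL: p² = 2 + d² − 2cos(α−β) + 2d(sin α − sin β) = 89.222666; p = √p² = 9.445775; φ = atan2(cos β − cos α, d + sin α − sin β) = 0.122530 rad; t = (φ − α) mod 2π = 3.801309 rad, q = (β − φ) mod 2π = 1.148445 rad → L = 5.82·(3.801309 + 9.445775 + 1.148445) = 5.82·14.395529 = 83.781978 m
RSR: p² = 2 + d² − 2cos(α−β) + 2d(sin β − sin α) = 106.647555; p = √p² = 10.327030; φ = atan2(cos α − cos β, d − sin α + sin β) = -0.112028 rad; t = (α − φ) mod 2π = 2.716435 rad, q = (φ − β) mod 2π = 4.900182 rad → L = 5.82·(2.716435 + 10.327030 + 4.900182) = 5.82·17.943647 = 104.432027 m
LSR: p² = d² − 2 + 2cos(α−β) + 2d(sin α + sin β) = 123.685675; p = √p² = 11.121406; φ = atan2(−cos α − cos β, d + sin α + sin β) − atan2(−2, p) = 0.227847 rad; t = (φ − α) mod 2π = 3.906626 rad, q = (φ − β) mod 2π = 5.240057 rad → L = 5.82·(3.906626 + 11.121406 + 5.240057) = 5.82·20.268089 = 117.960277 m
RSL: p² = d² − 2 + 2cos(α−β) − 2d(sin α + sin β) = 66.065683; p = √p² = 8.128080; φ = atan2(cos α + cos β, d − sin α − sin β) − atan2(2, p) = -0.308674 rad; t = (α − φ) mod 2π = 2.913081 rad, q = (β − φ) mod 2π = 1.579650 rad → L = 5.82·(2.913081 + 8.128080 + 1.579650) = 5.82·12.620811 = 73.453120 m
RLR: c = (6 − d² + 2cos(α−β) + 2d(sin α − sin β))/8 = -12.330944, |c| > 1 → infeasible
LRL: c = (6 − d² + 2cos(α−β) − 2d(sin α − sin β))/8 = -10.152833, |c| > 1 → infeasible
Shortest: RSL with L = 73.453120 m ≈ 73.4531 m
Convert RSL to answer units (arcs ×180/π): t = 2.913081·180/π = 166.9073°, p = ρ·p = 5.82·8.128080 = 47.3054 m, q = 1.579650·180/π = 90.5073°, L = 73.4531 m.

RSL: t = 166.9073°, p = 47.3054 m, q = 90.5073°, L = 73.4531 m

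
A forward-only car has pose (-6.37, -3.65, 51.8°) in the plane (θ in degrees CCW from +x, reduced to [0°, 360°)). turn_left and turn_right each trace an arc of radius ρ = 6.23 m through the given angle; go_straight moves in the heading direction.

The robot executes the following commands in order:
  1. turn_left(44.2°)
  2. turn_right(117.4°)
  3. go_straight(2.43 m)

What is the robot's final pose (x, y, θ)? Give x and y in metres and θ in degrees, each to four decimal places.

(5.6615, 6.4189, 338.6000°)

set_pose: (x, y, θ) = (-6.3700, -3.6500, 51.8000°), ρ = 6.23
turn_left(44.2°): centre at ρ to the left, rotate +44.2° → (-5.0700, 0.8539, 96.0000°)
turn_right(117.4°): centre at ρ to the right, rotate −117.4° → (3.3990, 7.3056, -21.4000° ≡ 338.6000°)
go_straight(2.43): x += 2.43·cos θ, y += 2.43·sin θ → (5.6615, 6.4189, 338.6000°)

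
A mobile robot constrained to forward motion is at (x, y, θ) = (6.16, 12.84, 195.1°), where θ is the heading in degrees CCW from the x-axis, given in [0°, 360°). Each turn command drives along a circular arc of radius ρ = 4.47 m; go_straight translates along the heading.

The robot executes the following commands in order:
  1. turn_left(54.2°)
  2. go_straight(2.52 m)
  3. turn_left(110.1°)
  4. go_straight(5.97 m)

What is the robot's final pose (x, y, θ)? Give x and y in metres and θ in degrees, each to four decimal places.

(12.3566, 1.6347, 359.4000°)

set_pose: (x, y, θ) = (6.1600, 12.8400, 195.1000°), ρ = 4.47
turn_left(54.2°): centre at ρ to the left, rotate +54.2° → (3.1430, 10.1044, 249.3000°)
go_straight(2.52): x += 2.52·cos θ, y += 2.52·sin θ → (2.2523, 7.7471, 249.3000°)
turn_left(110.1°): centre at ρ to the left, rotate +110.1° → (6.3869, 1.6973, 359.4000°)
go_straight(5.97): x += 5.97·cos θ, y += 5.97·sin θ → (12.3566, 1.6347, 359.4000°)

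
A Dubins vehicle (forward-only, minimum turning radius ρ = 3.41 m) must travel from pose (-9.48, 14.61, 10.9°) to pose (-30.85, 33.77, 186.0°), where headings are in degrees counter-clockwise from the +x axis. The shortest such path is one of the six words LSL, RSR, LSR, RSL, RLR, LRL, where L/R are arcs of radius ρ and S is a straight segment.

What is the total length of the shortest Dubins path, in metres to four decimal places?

34.2780 m

Let ψ = atan2(Δy, Δx) = atan2(19.16, -21.37) = 138.1211° be the start→goal bearing.
Normalize: d = |goal − start| / ρ = 28.701611/3.41 = 8.416895, α = (θ_start − ψ) mod 360° = 232.7789° = 4.062758 rad, β = (θ_goal − ψ) mod 360° = 47.8789° = 0.835644 rad.
Common terms: sin α = -0.796307, cos α = -0.604892, sin β = 0.741729, cos β = 0.670700, cos(α−β) = -0.996345, d² = 70.844119. Work in radians in the unit-radius frame; every candidate has L = ρ·(t + p + q).
LSL: p² = 2 + d² − 2cos(α−β) + 2d(sin α − sin β) = 48.945835; p = √p² = 6.996130; φ = atan2(cos β − cos α, d + sin α − sin β) = 0.183354 rad; t = (φ − α) mod 2π = 2.403781 rad, q = (β − φ) mod 2π = 0.652290 rad → L = 3.41·(2.403781 + 6.996130 + 0.652290) = 3.41·10.052202 = 34.278007 m
RSR: p² = 2 + d² − 2cos(α−β) + 2d(sin β − sin α) = 100.727784; p = √p² = 10.036323; φ = atan2(cos α − cos β, d − sin α + sin β) = -0.127442 rad; t = (α − φ) mod 2π = 4.190200 rad, q = (φ − β) mod 2π = 5.320099 rad → L = 3.41·(4.190200 + 10.036323 + 5.320099) = 3.41·19.546622 = 66.653982 m
LSR: p² = d² − 2 + 2cos(α−β) + 2d(sin α + sin β) = 65.932668; p = √p² = 8.119893; φ = atan2(−cos α − cos β, d + sin α + sin β) − atan2(−2, p) = 0.233632 rad; t = (φ − α) mod 2π = 2.454059 rad, q = (φ − β) mod 2π = 5.681173 rad → L = 3.41·(2.454059 + 8.119893 + 5.681173) = 3.41·16.255126 = 55.429979 m
RSL: p² = d² − 2 + 2cos(α−β) − 2d(sin α + sin β) = 67.770188; p = √p² = 8.232265; φ = atan2(cos α + cos β, d − sin α − sin β) − atan2(2, p) = -0.230561 rad; t = (α − φ) mod 2π = 4.293319 rad, q = (β − φ) mod 2π = 1.066206 rad → L = 3.41·(4.293319 + 8.232265 + 1.066206) = 3.41·13.591790 = 46.348004 m
RLR: c = (6 − d² + 2cos(α−β) + 2d(sin α − sin β))/8 = -11.590973, |c| > 1 → infeasible
LRL: c = (6 − d² + 2cos(α−β) − 2d(sin α − sin β))/8 = -5.118229, |c| > 1 → infeasible
Shortest: LSL with L = 34.278007 m ≈ 34.2780 m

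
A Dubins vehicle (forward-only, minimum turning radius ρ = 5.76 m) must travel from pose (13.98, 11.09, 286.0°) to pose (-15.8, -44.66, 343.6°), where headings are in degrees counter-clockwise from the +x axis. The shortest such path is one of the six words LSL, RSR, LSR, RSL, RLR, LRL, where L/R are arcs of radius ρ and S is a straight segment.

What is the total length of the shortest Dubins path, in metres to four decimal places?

68.9019 m

Let ψ = atan2(Δy, Δx) = atan2(-55.75, -29.78) = -118.1098° be the start→goal bearing.
Normalize: d = |goal − start| / ρ = 63.205308/5.76 = 10.973144, α = (θ_start − ψ) mod 360° = 44.1098° = 0.769861 rad, β = (θ_goal − ψ) mod 360° = 101.7098° = 1.775171 rad.
Common terms: sin α = 0.696036, cos α = 0.718007, sin β = 0.979188, cos β = -0.202955, cos(α−β) = 0.535827, d² = 120.409882. Work in radians in the unit-radius frame; every candidate has L = ρ·(t + p + q).
LSL: p² = 2 + d² − 2cos(α−β) + 2d(sin α − sin β) = 115.124087; p = √p² = 10.729589; φ = atan2(cos β − cos α, d + sin α − sin β) = -0.085940 rad; t = (φ − α) mod 2π = 5.427384 rad, q = (β − φ) mod 2π = 1.861111 rad → L = 5.76·(5.427384 + 10.729589 + 1.861111) = 5.76·18.018084 = 103.784165 m
RSR: p² = 2 + d² − 2cos(α−β) + 2d(sin β − sin α) = 127.552370; p = √p² = 11.293909; φ = atan2(cos α − cos β, d − sin α + sin β) = 0.081636 rad; t = (α − φ) mod 2π = 0.688226 rad, q = (φ − β) mod 2π = 4.589650 rad → L = 5.76·(0.688226 + 11.293909 + 4.589650) = 5.76·16.571784 = 95.453477 m
LSR: p² = d² − 2 + 2cos(α−β) + 2d(sin α + sin β) = 156.246480; p = √p² = 12.499859; φ = atan2(−cos α − cos β, d + sin α + sin β) − atan2(−2, p) = 0.117959 rad; t = (φ − α) mod 2π = 5.631282 rad, q = (φ − β) mod 2π = 4.625973 rad → L = 5.76·(5.631282 + 12.499859 + 4.625973) = 5.76·22.757115 = 131.080980 m
RSL: p² = d² − 2 + 2cos(α−β) − 2d(sin α + sin β) = 82.716592; p = √p² = 9.094866; φ = atan2(cos α + cos β, d − sin α − sin β) − atan2(2, p) = -0.161121 rad; t = (α − φ) mod 2π = 0.930983 rad, q = (β − φ) mod 2π = 1.936292 rad → L = 5.76·(0.930983 + 9.094866 + 1.936292) = 5.76·11.962141 = 68.901934 m
RLR: c = (6 − d² + 2cos(α−β) + 2d(sin α − sin β))/8 = -14.944046, |c| > 1 → infeasible
LRL: c = (6 − d² + 2cos(α−β) − 2d(sin α − sin β))/8 = -13.390511, |c| > 1 → infeasible
Shortest: RSL with L = 68.901934 m ≈ 68.9019 m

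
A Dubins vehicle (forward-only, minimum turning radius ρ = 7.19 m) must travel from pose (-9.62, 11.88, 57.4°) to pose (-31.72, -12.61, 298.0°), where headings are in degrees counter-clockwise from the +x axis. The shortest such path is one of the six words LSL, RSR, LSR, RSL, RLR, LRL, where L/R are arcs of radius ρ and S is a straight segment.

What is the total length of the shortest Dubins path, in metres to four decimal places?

56.9956 m

Let ψ = atan2(Δy, Δx) = atan2(-24.49, -22.10) = -132.0634° be the start→goal bearing.
Normalize: d = |goal − start| / ρ = 32.987423/7.19 = 4.587959, α = (θ_start − ψ) mod 360° = 189.4634° = 3.306760 rad, β = (θ_goal − ψ) mod 360° = 70.0634° = 1.222837 rad.
Common terms: sin α = -0.164417, cos α = -0.986391, sin β = 0.940070, cos β = 0.340980, cos(α−β) = -0.490904, d² = 21.049365. Work in radians in the unit-radius frame; every candidate has L = ρ·(t + p + q).
LSL: p² = 2 + d² − 2cos(α−β) + 2d(sin α − sin β) = 13.896485; p = √p² = 3.727799; φ = atan2(cos β − cos α, d + sin α − sin β) = 0.364063 rad; t = (φ − α) mod 2π = 3.340488 rad, q = (β − φ) mod 2π = 0.858774 rad → L = 7.19·(3.340488 + 3.727799 + 0.858774) = 7.19·7.927061 = 56.995570 m
RSR: p² = 2 + d² − 2cos(α−β) + 2d(sin β − sin α) = 34.165861; p = √p² = 5.845157; φ = atan2(cos α − cos β, d − sin α + sin β) = -0.229088 rad; t = (α − φ) mod 2π = 3.535847 rad, q = (φ − β) mod 2π = 4.831261 rad → L = 7.19·(3.535847 + 5.845157 + 4.831261) = 7.19·14.212265 = 102.186189 m
LSR: p² = d² − 2 + 2cos(α−β) + 2d(sin α + sin β) = 25.184887; p = √p² = 5.018455; φ = atan2(−cos α − cos β, d + sin α + sin β) − atan2(−2, p) = 0.498993 rad; t = (φ − α) mod 2π = 3.475419 rad, q = (φ − β) mod 2π = 5.559342 rad → L = 7.19·(3.475419 + 5.018455 + 5.559342) = 7.19·14.053215 = 101.042617 m
RSL: p² = d² − 2 + 2cos(α−β) − 2d(sin α + sin β) = 10.950229; p = √p² = 3.309113; φ = atan2(cos α + cos β, d − sin α − sin β) − atan2(2, p) = -0.711349 rad; t = (α − φ) mod 2π = 4.018109 rad, q = (β − φ) mod 2π = 1.934186 rad → L = 7.19·(4.018109 + 3.309113 + 1.934186) = 7.19·9.261407 = 66.589517 m
RLR: c = (6 − d² + 2cos(α−β) + 2d(sin α − sin β))/8 = -3.270733, |c| > 1 → infeasible
LRL: c = (6 − d² + 2cos(α−β) − 2d(sin α − sin β))/8 = -0.737061; p = 2π − arccos c = 3.883678 rad; φ = atan2(cos β − cos α, d + sin α − sin β) = 0.364063 rad; t = (φ − α + p/2) mod 2π = 5.282327 rad, q = (β − α − t + p) mod 2π = 2.800613 rad → L = 7.19·(5.282327 + 3.883678 + 2.800613) = 7.19·11.966619 = 86.039988 m
Shortest: LSL with L = 56.995570 m ≈ 56.9956 m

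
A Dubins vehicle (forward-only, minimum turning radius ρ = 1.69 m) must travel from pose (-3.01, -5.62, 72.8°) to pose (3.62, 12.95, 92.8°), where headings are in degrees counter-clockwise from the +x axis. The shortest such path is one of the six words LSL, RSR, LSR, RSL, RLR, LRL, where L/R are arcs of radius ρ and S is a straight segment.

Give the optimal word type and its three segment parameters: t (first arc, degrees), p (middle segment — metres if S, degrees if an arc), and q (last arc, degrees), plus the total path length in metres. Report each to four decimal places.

RSL: t = 2.8390°, p = 18.9779 m, q = 22.8390°, L = 19.7353 m

Let ψ = atan2(Δy, Δx) = atan2(18.57, 6.63) = 70.3520° be the start→goal bearing.
Normalize: d = |goal − start| / ρ = 19.718058/1.69 = 11.667490, α = (θ_start − ψ) mod 360° = 2.4480° = 0.042725 rad, β = (θ_goal − ψ) mod 360° = 22.4480° = 0.391791 rad.
Common terms: sin α = 0.042712, cos α = 0.999087, sin β = 0.381844, cos β = 0.924227, cos(α−β) = 0.939693, d² = 136.130318. Work in radians in the unit-radius frame; every candidate has L = ρ·(t + p + q).
LSL: p² = 2 + d² − 2cos(α−β) + 2d(sin α − sin β) = 128.337290; p = √p² = 11.328605; φ = atan2(cos β − cos α, d + sin α − sin β) = -0.006608 rad; t = (φ − α) mod 2π = 6.233852 rad, q = (β − φ) mod 2π = 0.398399 rad → L = 1.69·(6.233852 + 11.328605 + 0.398399) = 1.69·17.960856 = 30.353847 m
RSR: p² = 2 + d² − 2cos(α−β) + 2d(sin β − sin α) = 144.164575; p = √p² = 12.006855; φ = atan2(cos α − cos β, d − sin α + sin β) = 0.006235 rad; t = (α − φ) mod 2π = 0.036490 rad, q = (φ − β) mod 2π = 5.897629 rad → L = 1.69·(0.036490 + 12.006855 + 5.897629) = 1.69·17.940975 = 30.320247 m
LSR: p² = d² − 2 + 2cos(α−β) + 2d(sin α + sin β) = 145.916711; p = √p² = 12.079599; φ = atan2(−cos α − cos β, d + sin α + sin β) − atan2(−2, p) = 0.006345 rad; t = (φ − α) mod 2π = 6.246805 rad, q = (φ − β) mod 2π = 5.897740 rad → L = 1.69·(6.246805 + 12.079599 + 5.897740) = 1.69·24.224144 = 40.938803 m
RSL: p² = d² − 2 + 2cos(α−β) − 2d(sin α + sin β) = 126.102695; p = √p² = 11.229546; φ = atan2(cos α + cos β, d − sin α − sin β) − atan2(2, p) = -0.006825 rad; t = (α − φ) mod 2π = 0.049550 rad, q = (β − φ) mod 2π = 0.398616 rad → L = 1.69·(0.049550 + 11.229546 + 0.398616) = 1.69·11.677711 = 19.735332 m
RLR: c = (6 − d² + 2cos(α−β) + 2d(sin α − sin β))/8 = -17.020572, |c| > 1 → infeasible
LRL: c = (6 − d² + 2cos(α−β) − 2d(sin α − sin β))/8 = -15.042161, |c| > 1 → infeasible
Shortest: RSL with L = 19.735332 m ≈ 19.7353 m
Convert RSL to answer units (arcs ×180/π): t = 0.049550·180/π = 2.8390°, p = ρ·p = 1.69·11.229546 = 18.9779 m, q = 0.398616·180/π = 22.8390°, L = 19.7353 m.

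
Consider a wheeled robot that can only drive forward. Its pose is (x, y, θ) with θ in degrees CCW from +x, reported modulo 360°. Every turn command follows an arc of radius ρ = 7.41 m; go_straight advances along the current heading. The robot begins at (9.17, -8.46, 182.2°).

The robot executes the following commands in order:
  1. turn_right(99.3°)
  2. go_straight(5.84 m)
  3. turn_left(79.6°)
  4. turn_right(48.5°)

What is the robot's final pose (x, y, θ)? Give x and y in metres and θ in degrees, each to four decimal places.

(-7.4119, 17.6917, 114.0000°)

set_pose: (x, y, θ) = (9.1700, -8.4600, 182.2000°), ρ = 7.41
turn_right(99.3°): centre at ρ to the right, rotate −99.3° → (1.5324, -0.1396, 82.9000°)
go_straight(5.84): x += 5.84·cos θ, y += 5.84·sin θ → (2.2542, 5.6556, 82.9000°)
turn_left(79.6°): centre at ρ to the left, rotate +79.6° → (-2.8708, 13.6386, 162.5000°)
turn_right(48.5°): centre at ρ to the right, rotate −48.5° → (-7.4119, 17.6917, 114.0000°)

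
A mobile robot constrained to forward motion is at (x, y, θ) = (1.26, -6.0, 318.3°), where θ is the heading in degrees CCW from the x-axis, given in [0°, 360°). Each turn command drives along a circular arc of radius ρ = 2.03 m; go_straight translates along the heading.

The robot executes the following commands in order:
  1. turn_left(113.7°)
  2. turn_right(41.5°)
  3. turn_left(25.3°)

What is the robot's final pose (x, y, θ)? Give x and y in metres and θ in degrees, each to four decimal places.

(6.0901, -3.3817, 55.8000°)

set_pose: (x, y, θ) = (1.2600, -6.0000, 318.3000°), ρ = 2.03
turn_left(113.7°): centre at ρ to the left, rotate +113.7° → (4.5411, -5.1116, 432.0000° ≡ 72.0000°)
turn_right(41.5°): centre at ρ to the right, rotate −41.5° → (5.4414, -3.9898, 30.5000°)
turn_left(25.3°): centre at ρ to the left, rotate +25.3° → (6.0901, -3.3817, 55.8000°)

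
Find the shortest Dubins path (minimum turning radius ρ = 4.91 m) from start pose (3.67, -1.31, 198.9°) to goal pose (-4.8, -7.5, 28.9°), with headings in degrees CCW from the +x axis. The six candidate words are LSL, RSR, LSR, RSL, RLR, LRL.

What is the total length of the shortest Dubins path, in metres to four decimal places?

Let ψ = atan2(Δy, Δx) = atan2(-6.19, -8.47) = -143.8401° be the start→goal bearing.
Normalize: d = |goal − start| / ρ = 10.490805/4.91 = 2.136620, α = (θ_start − ψ) mod 360° = 342.7401° = 5.981944 rad, β = (θ_goal − ψ) mod 360° = 172.7401° = 3.014884 rad.
Common terms: sin α = -0.296706, cos α = 0.954969, sin β = 0.126370, cos β = -0.991983, cos(α−β) = -0.984808, d² = 4.565146. Work in radians in the unit-radius frame; every candidate has L = ρ·(t + p + q).
LSL: p² = 2 + d² − 2cos(α−β) + 2d(sin α − sin β) = 6.726855; p = √p² = 2.593618; φ = atan2(cos β − cos α, d + sin α − sin β) = -0.849076 rad; t = (φ − α) mod 2π = 5.735351 rad, q = (β − φ) mod 2π = 3.863960 rad → L = 4.91·(5.735351 + 2.593618 + 3.863960) = 4.91·12.192929 = 59.867281 m
RSR: p² = 2 + d² − 2cos(α−β) + 2d(sin β − sin α) = 10.342669; p = √p² = 3.216002; φ = atan2(cos α − cos β, d − sin α + sin β) = 0.650262 rad; t = (α − φ) mod 2π = 5.331681 rad, q = (φ − β) mod 2π = 3.918564 rad → L = 4.91·(5.331681 + 3.216002 + 3.918564) = 4.91·12.466247 = 61.209273 m
LSR: p² = d² − 2 + 2cos(α−β) + 2d(sin α + sin β) = -0.132357 < 0 → infeasible
RSL: p² = d² − 2 + 2cos(α−β) − 2d(sin α + sin β) = 1.323418; p = √p² = 1.150399; φ = atan2(cos α + cos β, d − sin α − sin β) − atan2(2, p) = -1.064855 rad; t = (α − φ) mod 2π = 0.763614 rad, q = (β − φ) mod 2π = 4.079739 rad → L = 4.91·(0.763614 + 1.150399 + 4.079739) = 4.91·5.993752 = 29.429322 m
RLR: c = (6 − d² + 2cos(α−β) + 2d(sin α − sin β))/8 = -0.292834; p = 2π − arccos c = 4.415200 rad; φ = atan2(cos α − cos β, d − sin α + sin β) = 0.650262 rad; t = (α − φ + p/2) mod 2π = 1.256096 rad, q = (α − β − t + p) mod 2π = 6.126164 rad → L = 4.91·(1.256096 + 4.415200 + 6.126164) = 4.91·11.797460 = 57.925527 m
LRL: c = (6 − d² + 2cos(α−β) − 2d(sin α − sin β))/8 = 0.159143; p = 2π − arccos c = 4.872212 rad; φ = atan2(cos β − cos α, d + sin α − sin β) = -0.849076 rad; t = (φ − α + p/2) mod 2π = 1.888272 rad, q = (β − α − t + p) mod 2π = 0.016880 rad → L = 4.91·(1.888272 + 4.872212 + 0.016880) = 4.91·6.777364 = 33.276855 m
Shortest: RSL with L = 29.429322 m ≈ 29.4293 m

29.4293 m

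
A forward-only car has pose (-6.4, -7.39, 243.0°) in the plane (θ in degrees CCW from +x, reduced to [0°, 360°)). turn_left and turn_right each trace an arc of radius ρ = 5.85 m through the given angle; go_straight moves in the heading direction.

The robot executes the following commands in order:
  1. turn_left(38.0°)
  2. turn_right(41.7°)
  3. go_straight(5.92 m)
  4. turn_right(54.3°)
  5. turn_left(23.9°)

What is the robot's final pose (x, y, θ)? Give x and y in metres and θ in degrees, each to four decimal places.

(-17.5025, -23.9026, 208.9000°)

set_pose: (x, y, θ) = (-6.4000, -7.3900, 243.0000°), ρ = 5.85
turn_left(38.0°): centre at ρ to the left, rotate +38.0° → (-6.9301, -11.1621, 281.0000°)
turn_right(41.7°): centre at ρ to the right, rotate −41.7° → (-7.6425, -15.2650, 239.3000°)
go_straight(5.92): x += 5.92·cos θ, y += 5.92·sin θ → (-10.6649, -20.3553, 239.3000°)
turn_right(54.3°): centre at ρ to the right, rotate −54.3° → (-15.1852, -23.1964, 185.0000°)
turn_left(23.9°): centre at ρ to the left, rotate +23.9° → (-17.5025, -23.9026, 208.9000°)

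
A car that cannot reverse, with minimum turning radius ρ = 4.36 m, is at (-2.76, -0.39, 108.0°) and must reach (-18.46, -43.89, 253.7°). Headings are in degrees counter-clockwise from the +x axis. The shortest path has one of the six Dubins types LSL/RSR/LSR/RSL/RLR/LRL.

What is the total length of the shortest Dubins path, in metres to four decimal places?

55.0874 m

Let ψ = atan2(Δy, Δx) = atan2(-43.50, -15.70) = -109.8455° be the start→goal bearing.
Normalize: d = |goal − start| / ρ = 46.246513/4.36 = 10.606998, α = (θ_start − ψ) mod 360° = 217.8455° = 3.802121 rad, β = (θ_goal − ψ) mod 360° = 3.5455° = 0.061881 rad.
Common terms: sin α = -0.613534, cos α = -0.789668, sin β = 0.061841, cos β = 0.998086, cos(α−β) = -0.826098, d² = 112.508417. Work in radians in the unit-radius frame; every candidate has L = ρ·(t + p + q).
LSL: p² = 2 + d² − 2cos(α−β) + 2d(sin α − sin β) = 101.833197; p = √p² = 10.091244; φ = atan2(cos β − cos α, d + sin α − sin β) = 0.178099 rad; t = (φ − α) mod 2π = 2.659163 rad, q = (β − φ) mod 2π = 6.166967 rad → L = 4.36·(2.659163 + 10.091244 + 6.166967) = 4.36·18.917374 = 82.479749 m
RSR: p² = 2 + d² − 2cos(α−β) + 2d(sin β − sin α) = 130.488030; p = √p² = 11.423136; φ = atan2(cos α − cos β, d − sin α + sin β) = -0.157149 rad; t = (α − φ) mod 2π = 3.959270 rad, q = (φ − β) mod 2π = 6.064156 rad → L = 4.36·(3.959270 + 11.423136 + 6.064156) = 4.36·21.446562 = 93.507009 m
LSR: p² = d² − 2 + 2cos(α−β) + 2d(sin α + sin β) = 97.152603; p = √p² = 9.856602; φ = atan2(−cos α − cos β, d + sin α + sin β) − atan2(−2, p) = 0.179468 rad; t = (φ − α) mod 2π = 2.660532 rad, q = (φ − β) mod 2π = 0.117587 rad → L = 4.36·(2.660532 + 9.856602 + 0.117587) = 4.36·12.634720 = 55.087381 m
RSL: p² = d² − 2 + 2cos(α−β) − 2d(sin α + sin β) = 120.559837; p = √p² = 10.979974; φ = atan2(cos α + cos β, d − sin α − sin β) − atan2(2, p) = -0.161499 rad; t = (α − φ) mod 2π = 3.963620 rad, q = (β − φ) mod 2π = 0.223380 rad → L = 4.36·(3.963620 + 10.979974 + 0.223380) = 4.36·15.166974 = 66.128008 m
RLR: c = (6 − d² + 2cos(α−β) + 2d(sin α − sin β))/8 = -15.311004, |c| > 1 → infeasible
LRL: c = (6 − d² + 2cos(α−β) − 2d(sin α − sin β))/8 = -11.729150, |c| > 1 → infeasible
Shortest: LSR with L = 55.087381 m ≈ 55.0874 m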